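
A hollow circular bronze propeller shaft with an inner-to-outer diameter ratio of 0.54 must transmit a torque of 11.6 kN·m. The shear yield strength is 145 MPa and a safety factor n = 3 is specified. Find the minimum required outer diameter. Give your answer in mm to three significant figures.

d_o = 110 mm

τ_allow = 145/3 = 48.33 MPa.
For a hollow shaft τ = 16T/[πd_o³(1−k⁴)] with k = 0.54, so 1−k⁴ = 0.9150.
d_o³ = 16T/[π τ_allow (1−k⁴)] = 16×1.1600×10^7/(π×48.33×0.9150) = 1.336×10^6 mm³.
d_o = 110.1 mm.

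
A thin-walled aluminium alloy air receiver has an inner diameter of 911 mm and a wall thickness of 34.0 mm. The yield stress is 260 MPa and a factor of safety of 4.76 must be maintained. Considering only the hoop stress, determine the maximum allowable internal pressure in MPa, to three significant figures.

p_allow = 4.08 MPa

σ_allow = 260/4.76 = 54.62 MPa.
σ_h = pD/(2t) → p_allow = 2σ_allow t/D = 2×54.62×34.0/911 = 4.077 MPa.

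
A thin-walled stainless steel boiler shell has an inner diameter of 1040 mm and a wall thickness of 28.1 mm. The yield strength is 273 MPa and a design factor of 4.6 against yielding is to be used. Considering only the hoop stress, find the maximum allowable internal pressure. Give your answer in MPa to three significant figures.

p_allow = 3.21 MPa

σ_allow = 273/4.6 = 59.35 MPa.
σ_h = pD/(2t) → p_allow = 2σ_allow t/D = 2×59.35×28.1/1040 = 3.207 MPa.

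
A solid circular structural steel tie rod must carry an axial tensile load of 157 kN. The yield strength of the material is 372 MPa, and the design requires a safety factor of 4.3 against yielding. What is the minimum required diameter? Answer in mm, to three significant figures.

Allowable stress σ_allow = 372/4.3 = 86.51 MPa.
Required area A = F/σ_allow = 157000/86.51 = 1815 mm².
A = πd²/4 → d = √(4A/π) = 48.07 mm.

d = 48.1 mm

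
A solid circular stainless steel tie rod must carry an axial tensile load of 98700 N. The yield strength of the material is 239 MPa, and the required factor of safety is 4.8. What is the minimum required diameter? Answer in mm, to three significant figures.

d = 50.2 mm

Allowable stress σ_allow = 239/4.8 = 49.79 MPa.
Required area A = F/σ_allow = 98700/49.79 = 1982 mm².
A = πd²/4 → d = √(4A/π) = 50.24 mm.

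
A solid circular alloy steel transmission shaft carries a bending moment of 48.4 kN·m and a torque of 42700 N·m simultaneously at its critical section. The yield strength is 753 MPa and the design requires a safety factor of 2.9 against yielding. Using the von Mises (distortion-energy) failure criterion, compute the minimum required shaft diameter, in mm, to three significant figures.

σ_allow = σ_y/n = 753/2.9 = 259.7 MPa.
For a solid shaft σ_b = 32M/(πd³) and τ = 16T/(πd³), so the von Mises stress is σ' = (16/πd³)·√(4M²+3T²).
√(4M²+3T²) = √(4×(4.840×10^7)² + 3×(4.270×10^7)²) = 1.218×10^8 N·mm.
d³ = 16×1.218×10^8/(π×259.7) = 2.389×10^6 mm³.
d = 133.7 mm.

d = 134 mm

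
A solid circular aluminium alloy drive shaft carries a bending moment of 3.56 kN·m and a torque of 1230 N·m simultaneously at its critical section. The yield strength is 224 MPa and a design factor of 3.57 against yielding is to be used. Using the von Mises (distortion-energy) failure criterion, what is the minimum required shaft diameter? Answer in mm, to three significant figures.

d = 84.5 mm

σ_allow = σ_y/n = 224/3.57 = 62.75 MPa.
For a solid shaft σ_b = 32M/(πd³) and τ = 16T/(πd³), so the von Mises stress is σ' = (16/πd³)·√(4M²+3T²).
√(4M²+3T²) = √(4×(3.560×10^6)² + 3×(1.230×10^6)²) = 7.432×10^6 N·mm.
d³ = 16×7.432×10^6/(π×62.75) = 603200 mm³.
d = 84.49 mm.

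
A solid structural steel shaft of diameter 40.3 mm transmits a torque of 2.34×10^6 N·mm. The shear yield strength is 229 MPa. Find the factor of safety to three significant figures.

n = 1.26

τ = 16T/(πd³) = 16×2340000/(π×40.3³) = 182.1 MPa.
n = τ_limit/τ = 229/182.1 = 1.258.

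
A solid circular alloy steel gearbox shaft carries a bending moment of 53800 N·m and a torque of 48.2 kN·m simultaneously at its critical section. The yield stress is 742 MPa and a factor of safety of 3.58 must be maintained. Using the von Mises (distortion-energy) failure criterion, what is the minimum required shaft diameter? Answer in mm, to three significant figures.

d = 150 mm

σ_allow = σ_y/n = 742/3.58 = 207.3 MPa.
For a solid shaft σ_b = 32M/(πd³) and τ = 16T/(πd³), so the von Mises stress is σ' = (16/πd³)·√(4M²+3T²).
√(4M²+3T²) = √(4×(5.380×10^7)² + 3×(4.820×10^7)²) = 1.362×10^8 N·mm.
d³ = 16×1.362×10^8/(π×207.3) = 3.347×10^6 mm³.
d = 149.6 mm.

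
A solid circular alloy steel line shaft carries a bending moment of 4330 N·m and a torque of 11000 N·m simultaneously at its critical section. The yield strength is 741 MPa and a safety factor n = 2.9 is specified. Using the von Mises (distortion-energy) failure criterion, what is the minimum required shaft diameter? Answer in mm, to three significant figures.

d = 74.7 mm

σ_allow = σ_y/n = 741/2.9 = 255.5 MPa.
For a solid shaft σ_b = 32M/(πd³) and τ = 16T/(πd³), so the von Mises stress is σ' = (16/πd³)·√(4M²+3T²).
√(4M²+3T²) = √(4×(4.330×10^6)² + 3×(1.100×10^7)²) = 2.093×10^7 N·mm.
d³ = 16×2.093×10^7/(π×255.5) = 417100 mm³.
d = 74.72 mm.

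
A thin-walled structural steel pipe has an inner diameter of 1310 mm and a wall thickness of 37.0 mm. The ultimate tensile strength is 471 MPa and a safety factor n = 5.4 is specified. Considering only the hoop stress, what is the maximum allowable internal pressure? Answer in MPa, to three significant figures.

σ_allow = 471/5.4 = 87.22 MPa.
σ_h = pD/(2t) → p_allow = 2σ_allow t/D = 2×87.22×37.0/1310 = 4.927 MPa.

p_allow = 4.93 MPa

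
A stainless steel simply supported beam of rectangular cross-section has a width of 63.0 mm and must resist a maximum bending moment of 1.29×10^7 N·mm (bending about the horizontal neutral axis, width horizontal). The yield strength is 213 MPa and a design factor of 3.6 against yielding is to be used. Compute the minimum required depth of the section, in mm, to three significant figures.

σ_allow = 213/3.6 = 59.17 MPa.
For a rectangular section σ = 6M/(bh²), so h² = 6M/(b σ_allow) = 6×1.2900×10^7/(63.0×59.17) = 20760 mm².
h = 144.1 mm.

h = 144 mm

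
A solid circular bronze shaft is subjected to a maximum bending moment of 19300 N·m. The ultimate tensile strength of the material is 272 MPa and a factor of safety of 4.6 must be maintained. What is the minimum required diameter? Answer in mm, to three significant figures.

d = 149 mm

σ_allow = 272/4.6 = 59.13 MPa.
For a solid circular section σ = 32M/(πd³), so d³ = 32M/(π σ_allow) = 32×1.9300×10^7/(π×59.13) = 3.325×10^6 mm³.
d = 149.3 mm.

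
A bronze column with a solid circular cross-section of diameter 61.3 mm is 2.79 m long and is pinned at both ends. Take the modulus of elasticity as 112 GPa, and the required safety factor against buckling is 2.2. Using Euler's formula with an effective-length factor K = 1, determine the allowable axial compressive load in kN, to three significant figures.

P_allow = 44.7 kN

I = πd⁴/64 = π×61.3⁴/64 = 693100 mm⁴.
Effective length L_e = KL = 1×2.79 m = 2790 mm.
Euler critical load P_cr = π²EI/L_e² = π²×112000×693100/2790² = 98430 N.
P_allow = P_cr/n = 98430/2.2 = 44740 N.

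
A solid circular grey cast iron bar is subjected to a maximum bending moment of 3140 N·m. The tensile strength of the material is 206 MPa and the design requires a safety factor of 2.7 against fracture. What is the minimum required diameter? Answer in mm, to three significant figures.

d = 74.8 mm

σ_allow = 206/2.7 = 76.30 MPa.
For a solid circular section σ = 32M/(πd³), so d³ = 32M/(π σ_allow) = 32×3140000/(π×76.30) = 419200 mm³.
d = 74.84 mm.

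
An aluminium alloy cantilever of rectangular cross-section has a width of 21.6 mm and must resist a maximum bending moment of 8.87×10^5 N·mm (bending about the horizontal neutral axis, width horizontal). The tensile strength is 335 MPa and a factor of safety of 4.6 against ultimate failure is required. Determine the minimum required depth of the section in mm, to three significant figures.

h = 58.2 mm

σ_allow = 335/4.6 = 72.83 MPa.
For a rectangular section σ = 6M/(bh²), so h² = 6M/(b σ_allow) = 6×887000/(21.6×72.83) = 3383 mm².
h = 58.17 mm.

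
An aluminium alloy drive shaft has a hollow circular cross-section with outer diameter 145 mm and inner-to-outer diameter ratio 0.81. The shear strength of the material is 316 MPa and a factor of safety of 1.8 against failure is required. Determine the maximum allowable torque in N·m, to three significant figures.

T_allow = 59900 N·m

τ_allow = 316/1.8 = 175.6 MPa.
For a hollow shaft T_allow = τ_allow·πd_o³(1−k⁴)/16 with 1−k⁴ = 0.5695, so πd_o³(1−k⁴)/16 = 340900 mm³.
T_allow = 175.6×340900 = 5.985×10^7 N·mm = 59850 N·m.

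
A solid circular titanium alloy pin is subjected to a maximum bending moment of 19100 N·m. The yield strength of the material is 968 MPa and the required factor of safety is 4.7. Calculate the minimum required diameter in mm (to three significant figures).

d = 98.1 mm

σ_allow = 968/4.7 = 206.0 MPa.
For a solid circular section σ = 32M/(πd³), so d³ = 32M/(π σ_allow) = 32×1.9100×10^7/(π×206.0) = 944600 mm³.
d = 98.12 mm.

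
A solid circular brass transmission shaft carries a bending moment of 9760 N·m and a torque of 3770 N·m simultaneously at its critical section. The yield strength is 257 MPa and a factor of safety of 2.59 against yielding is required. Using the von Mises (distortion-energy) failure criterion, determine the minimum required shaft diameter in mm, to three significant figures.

σ_allow = σ_y/n = 257/2.59 = 99.23 MPa.
For a solid shaft σ_b = 32M/(πd³) and τ = 16T/(πd³), so the von Mises stress is σ' = (16/πd³)·√(4M²+3T²).
√(4M²+3T²) = √(4×(9.760×10^6)² + 3×(3.770×10^6)²) = 2.058×10^7 N·mm.
d³ = 16×2.058×10^7/(π×99.23) = 1.056×10^6 mm³.
d = 101.8 mm.

d = 102 mm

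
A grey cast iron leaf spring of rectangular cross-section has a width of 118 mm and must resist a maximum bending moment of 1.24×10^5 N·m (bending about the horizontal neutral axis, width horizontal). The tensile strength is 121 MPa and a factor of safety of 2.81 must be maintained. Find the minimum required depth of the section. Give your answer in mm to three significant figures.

σ_allow = 121/2.81 = 43.06 MPa.
For a rectangular section σ = 6M/(bh²), so h² = 6M/(b σ_allow) = 6×1.2400×10^8/(118×43.06) = 146400 mm².
h = 382.7 mm.

h = 383 mm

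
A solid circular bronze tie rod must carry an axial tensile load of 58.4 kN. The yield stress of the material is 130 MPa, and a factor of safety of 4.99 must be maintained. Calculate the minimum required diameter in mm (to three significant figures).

Allowable stress σ_allow = 130/4.99 = 26.05 MPa.
Required area A = F/σ_allow = 58400/26.05 = 2242 mm².
A = πd²/4 → d = √(4A/π) = 53.42 mm.

d = 53.4 mm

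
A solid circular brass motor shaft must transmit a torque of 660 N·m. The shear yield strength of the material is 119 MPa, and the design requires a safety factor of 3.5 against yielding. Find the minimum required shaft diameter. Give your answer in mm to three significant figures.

Allowable shear stress τ_allow = 119/3.5 = 34.00 MPa.
For a solid shaft τ = 16T/(πd³), so d³ = 16T/(π τ_allow) = 16×660000/(π×34.00) = 98860 mm³.
d = (98860)^(1/3) = 46.24 mm.

d = 46.2 mm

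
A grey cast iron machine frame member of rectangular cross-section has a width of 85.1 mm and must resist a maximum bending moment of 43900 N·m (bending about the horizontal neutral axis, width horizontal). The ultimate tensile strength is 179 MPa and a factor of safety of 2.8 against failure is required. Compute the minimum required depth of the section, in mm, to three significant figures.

h = 220 mm

σ_allow = 179/2.8 = 63.93 MPa.
For a rectangular section σ = 6M/(bh²), so h² = 6M/(b σ_allow) = 6×4.3900×10^7/(85.1×63.93) = 48420 mm².
h = 220.0 mm.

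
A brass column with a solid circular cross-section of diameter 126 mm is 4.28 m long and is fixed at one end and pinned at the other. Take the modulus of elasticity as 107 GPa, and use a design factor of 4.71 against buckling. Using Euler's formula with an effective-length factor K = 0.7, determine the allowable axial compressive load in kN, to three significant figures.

P_allow = 309 kN

I = πd⁴/64 = π×126⁴/64 = 1.237×10^7 mm⁴.
Effective length L_e = KL = 0.7×4.28 m = 2996 mm.
Euler critical load P_cr = π²EI/L_e² = π²×107000×1.237×10^7/2996² = 1.456×10^6 N.
P_allow = P_cr/n = 1.456×10^6/4.71 = 309100 N.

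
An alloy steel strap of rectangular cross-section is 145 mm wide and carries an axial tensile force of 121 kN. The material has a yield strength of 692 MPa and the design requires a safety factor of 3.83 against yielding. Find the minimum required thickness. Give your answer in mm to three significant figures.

σ_allow = 692/3.83 = 180.7 MPa.
Required area A = F/σ_allow = 121000/180.7 = 669.7 mm².
t = A/w = 669.7/145 = 4.619 mm.

t = 4.62 mm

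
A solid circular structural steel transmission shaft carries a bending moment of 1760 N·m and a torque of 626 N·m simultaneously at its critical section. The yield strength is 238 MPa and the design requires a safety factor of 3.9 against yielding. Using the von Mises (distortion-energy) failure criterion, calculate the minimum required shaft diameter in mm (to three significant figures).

σ_allow = σ_y/n = 238/3.9 = 61.03 MPa.
For a solid shaft σ_b = 32M/(πd³) and τ = 16T/(πd³), so the von Mises stress is σ' = (16/πd³)·√(4M²+3T²).
√(4M²+3T²) = √(4×(1.760×10^6)² + 3×(626000)²) = 3.683×10^6 N·mm.
d³ = 16×3.683×10^6/(π×61.03) = 307400 mm³.
d = 67.49 mm.

d = 67.5 mm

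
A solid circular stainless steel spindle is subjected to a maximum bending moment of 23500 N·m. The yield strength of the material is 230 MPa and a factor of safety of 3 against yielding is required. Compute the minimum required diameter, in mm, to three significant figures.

d = 146 mm

σ_allow = 230/3 = 76.67 MPa.
For a solid circular section σ = 32M/(πd³), so d³ = 32M/(π σ_allow) = 32×2.3500×10^7/(π×76.67) = 3.122×10^6 mm³.
d = 146.2 mm.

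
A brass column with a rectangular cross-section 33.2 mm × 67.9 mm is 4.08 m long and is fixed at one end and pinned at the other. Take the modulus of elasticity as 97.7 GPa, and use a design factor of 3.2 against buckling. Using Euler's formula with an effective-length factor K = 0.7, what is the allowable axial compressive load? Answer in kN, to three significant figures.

P_allow = 7.65 kN

Buckling occurs about the weak axis: I_min = h·b³/12 = 67.9×33.2³/12 = 207100 mm⁴ (b = 33.2 mm is the smaller dimension).
Effective length L_e = KL = 0.7×4.08 m = 2856 mm.
Euler critical load P_cr = π²EI/L_e² = π²×97700×207100/2856² = 24480 N.
P_allow = P_cr/n = 24480/3.2 = 7649 N.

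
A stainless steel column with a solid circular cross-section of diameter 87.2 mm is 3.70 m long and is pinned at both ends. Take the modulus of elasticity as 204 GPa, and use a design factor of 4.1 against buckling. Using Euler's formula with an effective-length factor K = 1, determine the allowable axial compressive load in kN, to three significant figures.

I = πd⁴/64 = π×87.2⁴/64 = 2.838×10^6 mm⁴.
Effective length L_e = KL = 1×3.70 m = 3700 mm.
Euler critical load P_cr = π²EI/L_e² = π²×204000×2.838×10^6/3700² = 417400 N.
P_allow = P_cr/n = 417400/4.1 = 101800 N.

P_allow = 102 kN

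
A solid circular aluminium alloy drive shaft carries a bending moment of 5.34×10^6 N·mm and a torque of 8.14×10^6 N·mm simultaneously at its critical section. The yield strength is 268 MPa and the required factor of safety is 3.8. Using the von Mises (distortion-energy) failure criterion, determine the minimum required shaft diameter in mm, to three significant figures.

d = 108 mm

σ_allow = σ_y/n = 268/3.8 = 70.53 MPa.
For a solid shaft σ_b = 32M/(πd³) and τ = 16T/(πd³), so the von Mises stress is σ' = (16/πd³)·√(4M²+3T²).
√(4M²+3T²) = √(4×(5.340×10^6)² + 3×(8.140×10^6)²) = 1.769×10^7 N·mm.
d³ = 16×1.769×10^7/(π×70.53) = 1.277×10^6 mm³.
d = 108.5 mm.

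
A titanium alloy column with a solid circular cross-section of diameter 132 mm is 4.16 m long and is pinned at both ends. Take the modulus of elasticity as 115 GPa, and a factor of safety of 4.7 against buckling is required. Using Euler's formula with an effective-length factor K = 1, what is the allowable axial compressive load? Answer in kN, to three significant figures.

I = πd⁴/64 = π×132⁴/64 = 1.490×10^7 mm⁴.
Effective length L_e = KL = 1×4.16 m = 4160 mm.
Euler critical load P_cr = π²EI/L_e² = π²×115000×1.490×10^7/4160² = 977400 N.
P_allow = P_cr/n = 977400/4.7 = 208000 N.

P_allow = 208 kN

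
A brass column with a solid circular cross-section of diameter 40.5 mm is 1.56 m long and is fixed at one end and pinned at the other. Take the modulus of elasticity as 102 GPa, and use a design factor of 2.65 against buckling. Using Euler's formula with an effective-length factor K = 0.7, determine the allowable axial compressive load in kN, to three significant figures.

I = πd⁴/64 = π×40.5⁴/64 = 132100 mm⁴.
Effective length L_e = KL = 0.7×1.56 m = 1092 mm.
Euler critical load P_cr = π²EI/L_e² = π²×102000×132100/1092² = 111500 N.
P_allow = P_cr/n = 111500/2.65 = 42070 N.

P_allow = 42.1 kN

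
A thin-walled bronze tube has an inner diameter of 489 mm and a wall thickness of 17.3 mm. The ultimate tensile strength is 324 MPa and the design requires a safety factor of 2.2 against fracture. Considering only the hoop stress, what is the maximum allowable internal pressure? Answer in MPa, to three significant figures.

p_allow = 10.4 MPa

σ_allow = 324/2.2 = 147.3 MPa.
σ_h = pD/(2t) → p_allow = 2σ_allow t/D = 2×147.3×17.3/489 = 10.42 MPa.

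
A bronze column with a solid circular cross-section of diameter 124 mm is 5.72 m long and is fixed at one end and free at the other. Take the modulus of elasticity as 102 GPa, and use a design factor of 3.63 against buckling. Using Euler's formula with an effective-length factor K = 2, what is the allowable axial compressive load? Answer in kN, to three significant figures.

P_allow = 24.6 kN

I = πd⁴/64 = π×124⁴/64 = 1.161×10^7 mm⁴.
Effective length L_e = KL = 2×5.72 m = 11440 mm.
Euler critical load P_cr = π²EI/L_e² = π²×102000×1.161×10^7/11440² = 89270 N.
P_allow = P_cr/n = 89270/3.63 = 24590 N.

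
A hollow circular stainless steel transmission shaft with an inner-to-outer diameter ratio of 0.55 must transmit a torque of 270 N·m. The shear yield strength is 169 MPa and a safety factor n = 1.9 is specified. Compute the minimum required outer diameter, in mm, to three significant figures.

d_o = 25.7 mm

τ_allow = 169/1.9 = 88.95 MPa.
For a hollow shaft τ = 16T/[πd_o³(1−k⁴)] with k = 0.55, so 1−k⁴ = 0.9085.
d_o³ = 16T/[π τ_allow (1−k⁴)] = 16×270000/(π×88.95×0.9085) = 17020 mm³.
d_o = 25.72 mm.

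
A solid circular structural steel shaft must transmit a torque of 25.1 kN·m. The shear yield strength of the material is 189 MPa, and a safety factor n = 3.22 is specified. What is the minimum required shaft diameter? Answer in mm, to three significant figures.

d = 130 mm

Allowable shear stress τ_allow = 189/3.22 = 58.70 MPa.
For a solid shaft τ = 16T/(πd³), so d³ = 16T/(π τ_allow) = 16×2.5100×10^7/(π×58.70) = 2.178×10^6 mm³.
d = (2.178×10^6)^(1/3) = 129.6 mm.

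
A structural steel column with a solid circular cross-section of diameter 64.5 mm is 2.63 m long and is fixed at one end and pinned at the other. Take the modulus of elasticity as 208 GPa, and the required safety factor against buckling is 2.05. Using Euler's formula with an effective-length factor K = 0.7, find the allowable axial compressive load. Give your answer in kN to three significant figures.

P_allow = 251 kN

I = πd⁴/64 = π×64.5⁴/64 = 849600 mm⁴.
Effective length L_e = KL = 0.7×2.63 m = 1841 mm.
Euler critical load P_cr = π²EI/L_e² = π²×208000×849600/1841² = 514600 N.
P_allow = P_cr/n = 514600/2.05 = 251000 N.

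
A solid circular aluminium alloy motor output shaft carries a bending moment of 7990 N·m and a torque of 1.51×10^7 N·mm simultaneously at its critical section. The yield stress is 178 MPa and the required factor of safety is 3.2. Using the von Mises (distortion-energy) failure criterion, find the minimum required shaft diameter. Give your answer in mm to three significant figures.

σ_allow = σ_y/n = 178/3.2 = 55.62 MPa.
For a solid shaft σ_b = 32M/(πd³) and τ = 16T/(πd³), so the von Mises stress is σ' = (16/πd³)·√(4M²+3T²).
√(4M²+3T²) = √(4×(7.990×10^6)² + 3×(1.510×10^7)²) = 3.065×10^7 N·mm.
d³ = 16×3.065×10^7/(π×55.62) = 2.806×10^6 mm³.
d = 141.1 mm.

d = 141 mm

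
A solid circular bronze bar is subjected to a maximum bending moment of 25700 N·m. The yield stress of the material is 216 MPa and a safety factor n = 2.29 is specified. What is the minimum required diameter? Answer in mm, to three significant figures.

d = 141 mm

σ_allow = 216/2.29 = 94.32 MPa.
For a solid circular section σ = 32M/(πd³), so d³ = 32M/(π σ_allow) = 32×2.5700×10^7/(π×94.32) = 2.775×10^6 mm³.
d = 140.5 mm.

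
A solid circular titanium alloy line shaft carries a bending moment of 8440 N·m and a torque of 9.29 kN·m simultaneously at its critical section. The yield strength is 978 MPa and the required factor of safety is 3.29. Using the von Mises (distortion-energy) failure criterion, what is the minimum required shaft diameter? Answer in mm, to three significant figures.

σ_allow = σ_y/n = 978/3.29 = 297.3 MPa.
For a solid shaft σ_b = 32M/(πd³) and τ = 16T/(πd³), so the von Mises stress is σ' = (16/πd³)·√(4M²+3T²).
√(4M²+3T²) = √(4×(8.440×10^6)² + 3×(9.290×10^6)²) = 2.332×10^7 N·mm.
d³ = 16×2.332×10^7/(π×297.3) = 399500 mm³.
d = 73.65 mm.

d = 73.7 mm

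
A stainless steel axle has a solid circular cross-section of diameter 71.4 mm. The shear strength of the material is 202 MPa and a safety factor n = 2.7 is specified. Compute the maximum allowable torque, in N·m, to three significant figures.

T_allow = 5350 N·m

τ_allow = 202/2.7 = 74.81 MPa.
For a solid shaft T_allow = τ_allow·πd³/16; πd³/16 = π×71.4³/16 = 71470 mm³.
T_allow = 74.81×71470 = 5.347×10^6 N·mm = 5347 N·m.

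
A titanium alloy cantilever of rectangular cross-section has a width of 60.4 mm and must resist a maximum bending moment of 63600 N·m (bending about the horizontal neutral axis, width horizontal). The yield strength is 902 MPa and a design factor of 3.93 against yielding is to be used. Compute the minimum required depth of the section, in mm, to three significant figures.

σ_allow = 902/3.93 = 229.5 MPa.
For a rectangular section σ = 6M/(bh²), so h² = 6M/(b σ_allow) = 6×6.3600×10^7/(60.4×229.5) = 27530 mm².
h = 165.9 mm.

h = 166 mm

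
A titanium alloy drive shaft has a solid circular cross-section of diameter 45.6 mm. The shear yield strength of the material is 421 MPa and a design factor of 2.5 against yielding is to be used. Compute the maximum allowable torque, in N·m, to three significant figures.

τ_allow = 421/2.5 = 168.4 MPa.
For a solid shaft T_allow = τ_allow·πd³/16; πd³/16 = π×45.6³/16 = 18620 mm³.
T_allow = 168.4×18620 = 3.135×10^6 N·mm = 3135 N·m.

T_allow = 3140 N·m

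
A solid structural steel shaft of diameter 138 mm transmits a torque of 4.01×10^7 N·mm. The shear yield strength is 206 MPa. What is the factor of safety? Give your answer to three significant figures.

τ = 16T/(πd³) = 16×4.0100×10^7/(π×138³) = 77.71 MPa.
n = τ_limit/τ = 206/77.71 = 2.651.

n = 2.65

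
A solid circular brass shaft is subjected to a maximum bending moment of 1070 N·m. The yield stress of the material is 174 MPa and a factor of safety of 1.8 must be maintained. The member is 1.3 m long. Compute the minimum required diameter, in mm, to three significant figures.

σ_allow = 174/1.8 = 96.67 MPa.
For a solid circular section σ = 32M/(πd³), so d³ = 32M/(π σ_allow) = 32×1070000/(π×96.67) = 112700 mm³.
d = 48.31 mm.

d = 48.3 mm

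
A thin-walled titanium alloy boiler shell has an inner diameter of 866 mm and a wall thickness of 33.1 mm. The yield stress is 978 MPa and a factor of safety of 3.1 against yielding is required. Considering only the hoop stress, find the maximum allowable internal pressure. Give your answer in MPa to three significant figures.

p_allow = 24.1 MPa

σ_allow = 978/3.1 = 315.5 MPa.
σ_h = pD/(2t) → p_allow = 2σ_allow t/D = 2×315.5×33.1/866 = 24.12 MPa.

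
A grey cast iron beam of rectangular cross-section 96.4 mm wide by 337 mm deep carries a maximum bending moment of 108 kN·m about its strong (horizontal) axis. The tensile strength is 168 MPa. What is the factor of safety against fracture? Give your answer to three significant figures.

n = 2.84

Section modulus S = bh²/6 = 96.4×337²/6 = 1.825×10^6 mm³.
σ = M/S = 1.0800×10^8/1.825×10^6 = 59.19 MPa.
n = 168/59.19 = 2.838.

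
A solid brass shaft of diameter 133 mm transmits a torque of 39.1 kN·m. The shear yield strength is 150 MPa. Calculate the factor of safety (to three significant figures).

τ = 16T/(πd³) = 16×3.9100×10^7/(π×133³) = 84.64 MPa.
n = τ_limit/τ = 150/84.64 = 1.772.

n = 1.77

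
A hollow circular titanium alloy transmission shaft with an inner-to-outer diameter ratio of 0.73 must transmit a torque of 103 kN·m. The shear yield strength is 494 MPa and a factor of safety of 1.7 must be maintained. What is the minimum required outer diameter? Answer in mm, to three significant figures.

d_o = 136 mm

τ_allow = 494/1.7 = 290.6 MPa.
For a hollow shaft τ = 16T/[πd_o³(1−k⁴)] with k = 0.73, so 1−k⁴ = 0.7160.
d_o³ = 16T/[π τ_allow (1−k⁴)] = 16×1.0300×10^8/(π×290.6×0.7160) = 2.521×10^6 mm³.
d_o = 136.1 mm.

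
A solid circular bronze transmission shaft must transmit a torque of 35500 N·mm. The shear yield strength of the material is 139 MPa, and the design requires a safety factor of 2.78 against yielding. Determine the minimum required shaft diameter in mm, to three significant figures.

Allowable shear stress τ_allow = 139/2.78 = 50.00 MPa.
For a solid shaft τ = 16T/(πd³), so d³ = 16T/(π τ_allow) = 16×35500/(π×50.00) = 3616 mm³.
d = (3616)^(1/3) = 15.35 mm.

d = 15.3 mm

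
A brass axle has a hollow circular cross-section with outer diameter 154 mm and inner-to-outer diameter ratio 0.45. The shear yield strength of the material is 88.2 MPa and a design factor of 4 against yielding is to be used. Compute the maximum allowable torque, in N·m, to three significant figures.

T_allow = 15200 N·m

τ_allow = 88.2/4 = 22.05 MPa.
For a hollow shaft T_allow = τ_allow·πd_o³(1−k⁴)/16 with 1−k⁴ = 0.9590, so πd_o³(1−k⁴)/16 = 687700 mm³.
T_allow = 22.05×687700 = 1.516×10^7 N·mm = 15160 N·m.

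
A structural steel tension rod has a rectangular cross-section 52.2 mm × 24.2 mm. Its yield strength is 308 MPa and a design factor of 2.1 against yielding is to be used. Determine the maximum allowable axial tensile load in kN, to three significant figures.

F_allow = 185 kN

σ_allow = 308/2.1 = 146.7 MPa.
A = 52.2×24.2 = 1263 mm².
F_allow = σ_allow × A = 146.7×1263 = 185300 N.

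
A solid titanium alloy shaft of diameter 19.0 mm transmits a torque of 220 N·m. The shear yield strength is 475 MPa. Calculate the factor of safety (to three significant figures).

n = 2.91

τ = 16T/(πd³) = 16×220000/(π×19.0³) = 163.4 MPa.
n = τ_limit/τ = 475/163.4 = 2.908.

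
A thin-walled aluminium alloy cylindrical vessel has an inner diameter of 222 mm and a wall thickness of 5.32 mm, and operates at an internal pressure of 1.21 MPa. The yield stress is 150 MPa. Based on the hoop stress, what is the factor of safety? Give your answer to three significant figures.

σ_h = pD/(2t) = 1.21×222/(2×5.32) = 25.25 MPa.
n = 150/25.25 = 5.941.

n = 5.94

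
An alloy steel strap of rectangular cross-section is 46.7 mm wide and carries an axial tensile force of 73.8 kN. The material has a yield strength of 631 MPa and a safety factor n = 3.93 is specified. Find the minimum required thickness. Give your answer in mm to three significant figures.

t = 9.84 mm

σ_allow = 631/3.93 = 160.6 MPa.
Required area A = F/σ_allow = 73800/160.6 = 459.6 mm².
t = A/w = 459.6/46.7 = 9.842 mm.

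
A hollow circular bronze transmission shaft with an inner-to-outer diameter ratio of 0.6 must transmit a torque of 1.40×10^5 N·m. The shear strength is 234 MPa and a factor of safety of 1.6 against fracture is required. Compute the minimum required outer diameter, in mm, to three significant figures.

τ_allow = 234/1.6 = 146.2 MPa.
For a hollow shaft τ = 16T/[πd_o³(1−k⁴)] with k = 0.6, so 1−k⁴ = 0.8704.
d_o³ = 16T/[π τ_allow (1−k⁴)] = 16×1.4000×10^8/(π×146.2×0.8704) = 5.601×10^6 mm³.
d_o = 177.6 mm.

d_o = 178 mm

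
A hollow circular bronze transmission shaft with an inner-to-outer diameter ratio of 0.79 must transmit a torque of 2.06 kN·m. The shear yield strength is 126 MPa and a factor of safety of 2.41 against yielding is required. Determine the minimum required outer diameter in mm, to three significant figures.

τ_allow = 126/2.41 = 52.28 MPa.
For a hollow shaft τ = 16T/[πd_o³(1−k⁴)] with k = 0.79, so 1−k⁴ = 0.6105.
d_o³ = 16T/[π τ_allow (1−k⁴)] = 16×2060000/(π×52.28×0.6105) = 328700 mm³.
d_o = 69.01 mm.

d_o = 69.0 mm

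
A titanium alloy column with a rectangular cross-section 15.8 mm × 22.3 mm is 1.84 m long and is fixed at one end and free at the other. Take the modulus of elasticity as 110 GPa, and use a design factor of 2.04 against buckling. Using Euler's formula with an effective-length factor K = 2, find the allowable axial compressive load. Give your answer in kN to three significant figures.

Buckling occurs about the weak axis: I_min = h·b³/12 = 22.3×15.8³/12 = 7330 mm⁴ (b = 15.8 mm is the smaller dimension).
Effective length L_e = KL = 2×1.84 m = 3680 mm.
Euler critical load P_cr = π²EI/L_e² = π²×110000×7330/3680² = 587.6 N.
P_allow = P_cr/n = 587.6/2.04 = 288.0 N.

P_allow = 0.288 kN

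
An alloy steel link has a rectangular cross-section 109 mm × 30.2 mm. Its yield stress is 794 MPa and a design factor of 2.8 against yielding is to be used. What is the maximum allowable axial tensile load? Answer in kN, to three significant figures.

σ_allow = 794/2.8 = 283.6 MPa.
A = 109×30.2 = 3292 mm².
F_allow = σ_allow × A = 283.6×3292 = 933500 N.

F_allow = 933 kN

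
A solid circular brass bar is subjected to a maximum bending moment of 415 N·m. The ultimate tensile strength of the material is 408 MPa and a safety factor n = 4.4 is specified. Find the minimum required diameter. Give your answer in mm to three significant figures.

d = 35.7 mm

σ_allow = 408/4.4 = 92.73 MPa.
For a solid circular section σ = 32M/(πd³), so d³ = 32M/(π σ_allow) = 32×415000/(π×92.73) = 45590 mm³.
d = 35.72 mm.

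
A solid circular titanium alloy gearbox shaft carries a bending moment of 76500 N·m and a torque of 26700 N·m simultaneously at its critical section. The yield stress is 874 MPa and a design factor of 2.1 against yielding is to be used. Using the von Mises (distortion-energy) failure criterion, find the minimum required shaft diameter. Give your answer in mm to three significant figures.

σ_allow = σ_y/n = 874/2.1 = 416.2 MPa.
For a solid shaft σ_b = 32M/(πd³) and τ = 16T/(πd³), so the von Mises stress is σ' = (16/πd³)·√(4M²+3T²).
√(4M²+3T²) = √(4×(7.650×10^7)² + 3×(2.670×10^7)²) = 1.598×10^8 N·mm.
d³ = 16×1.598×10^8/(π×416.2) = 1.956×10^6 mm³.
d = 125.1 mm.

d = 125 mm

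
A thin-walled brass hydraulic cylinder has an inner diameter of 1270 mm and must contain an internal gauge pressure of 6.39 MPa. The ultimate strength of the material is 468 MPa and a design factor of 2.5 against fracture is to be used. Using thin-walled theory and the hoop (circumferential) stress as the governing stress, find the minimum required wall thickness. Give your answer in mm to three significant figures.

σ_allow = 468/2.5 = 187.2 MPa.
Hoop stress σ_h = pD/(2t), so t = pD/(2σ_allow) = 6.39×1270/(2×187.2) = 21.68 mm.

t = 21.7 mm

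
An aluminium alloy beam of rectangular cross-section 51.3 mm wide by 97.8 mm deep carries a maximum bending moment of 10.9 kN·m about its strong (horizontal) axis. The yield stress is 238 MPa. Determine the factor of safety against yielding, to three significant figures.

Section modulus S = bh²/6 = 51.3×97.8²/6 = 81780 mm³.
σ = M/S = 1.0900×10^7/81780 = 133.3 MPa.
n = 238/133.3 = 1.786.

n = 1.79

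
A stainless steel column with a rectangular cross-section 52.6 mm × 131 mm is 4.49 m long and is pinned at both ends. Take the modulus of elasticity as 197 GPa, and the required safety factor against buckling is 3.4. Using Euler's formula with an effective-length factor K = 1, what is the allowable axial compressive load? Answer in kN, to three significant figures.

P_allow = 45.1 kN

Buckling occurs about the weak axis: I_min = h·b³/12 = 131×52.6³/12 = 1.589×10^6 mm⁴ (b = 52.6 mm is the smaller dimension).
Effective length L_e = KL = 1×4.49 m = 4490 mm.
Euler critical load P_cr = π²EI/L_e² = π²×197000×1.589×10^6/4490² = 153200 N.
P_allow = P_cr/n = 153200/3.4 = 45070 N.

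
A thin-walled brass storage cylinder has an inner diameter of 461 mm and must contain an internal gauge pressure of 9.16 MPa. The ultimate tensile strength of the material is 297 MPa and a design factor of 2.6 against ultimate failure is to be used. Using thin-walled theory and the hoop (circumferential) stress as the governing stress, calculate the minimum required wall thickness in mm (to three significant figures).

t = 18.5 mm

σ_allow = 297/2.6 = 114.2 MPa.
Hoop stress σ_h = pD/(2t), so t = pD/(2σ_allow) = 9.16×461/(2×114.2) = 18.48 mm.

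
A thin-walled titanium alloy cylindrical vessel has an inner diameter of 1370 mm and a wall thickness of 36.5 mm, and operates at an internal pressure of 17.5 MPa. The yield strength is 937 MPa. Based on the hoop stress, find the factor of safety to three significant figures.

σ_h = pD/(2t) = 17.5×1370/(2×36.5) = 328.4 MPa.
n = 937/328.4 = 2.853.

n = 2.85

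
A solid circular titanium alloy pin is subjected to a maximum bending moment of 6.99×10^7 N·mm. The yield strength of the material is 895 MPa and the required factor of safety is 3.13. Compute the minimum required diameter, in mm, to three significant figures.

σ_allow = 895/3.13 = 285.9 MPa.
For a solid circular section σ = 32M/(πd³), so d³ = 32M/(π σ_allow) = 32×6.9900×10^7/(π×285.9) = 2.490×10^6 mm³.
d = 135.5 mm.

d = 136 mm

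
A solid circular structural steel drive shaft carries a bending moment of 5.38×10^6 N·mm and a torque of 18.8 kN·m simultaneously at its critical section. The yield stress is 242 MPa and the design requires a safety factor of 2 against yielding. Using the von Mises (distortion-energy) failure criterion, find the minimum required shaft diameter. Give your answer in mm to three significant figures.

d = 113 mm

σ_allow = σ_y/n = 242/2 = 121.0 MPa.
For a solid shaft σ_b = 32M/(πd³) and τ = 16T/(πd³), so the von Mises stress is σ' = (16/πd³)·√(4M²+3T²).
√(4M²+3T²) = √(4×(5.380×10^6)² + 3×(1.880×10^7)²) = 3.429×10^7 N·mm.
d³ = 16×3.429×10^7/(π×121.0) = 1.443×10^6 mm³.
d = 113.0 mm.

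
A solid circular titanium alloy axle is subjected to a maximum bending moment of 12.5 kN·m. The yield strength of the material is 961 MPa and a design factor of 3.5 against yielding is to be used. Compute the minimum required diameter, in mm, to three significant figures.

σ_allow = 961/3.5 = 274.6 MPa.
For a solid circular section σ = 32M/(πd³), so d³ = 32M/(π σ_allow) = 32×1.2500×10^7/(π×274.6) = 463700 mm³.
d = 77.40 mm.

d = 77.4 mm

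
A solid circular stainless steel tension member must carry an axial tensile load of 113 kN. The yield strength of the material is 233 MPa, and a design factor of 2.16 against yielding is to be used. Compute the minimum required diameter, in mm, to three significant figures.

Allowable stress σ_allow = 233/2.16 = 107.9 MPa.
Required area A = F/σ_allow = 113000/107.9 = 1048 mm².
A = πd²/4 → d = √(4A/π) = 36.52 mm.

d = 36.5 mm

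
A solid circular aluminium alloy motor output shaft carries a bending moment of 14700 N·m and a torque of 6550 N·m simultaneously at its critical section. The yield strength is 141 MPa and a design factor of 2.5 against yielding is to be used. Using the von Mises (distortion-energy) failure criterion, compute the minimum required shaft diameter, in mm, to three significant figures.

d = 142 mm

σ_allow = σ_y/n = 141/2.5 = 56.40 MPa.
For a solid shaft σ_b = 32M/(πd³) and τ = 16T/(πd³), so the von Mises stress is σ' = (16/πd³)·√(4M²+3T²).
√(4M²+3T²) = √(4×(1.470×10^7)² + 3×(6.550×10^6)²) = 3.151×10^7 N·mm.
d³ = 16×3.151×10^7/(π×56.40) = 2.846×10^6 mm³.
d = 141.7 mm.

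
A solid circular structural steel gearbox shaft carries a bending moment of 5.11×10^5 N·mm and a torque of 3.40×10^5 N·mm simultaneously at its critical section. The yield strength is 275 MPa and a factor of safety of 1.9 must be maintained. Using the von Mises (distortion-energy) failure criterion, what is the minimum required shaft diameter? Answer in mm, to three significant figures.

d = 34.6 mm

σ_allow = σ_y/n = 275/1.9 = 144.7 MPa.
For a solid shaft σ_b = 32M/(πd³) and τ = 16T/(πd³), so the von Mises stress is σ' = (16/πd³)·√(4M²+3T²).
√(4M²+3T²) = √(4×(511000)² + 3×(340000)²) = 1.180×10^6 N·mm.
d³ = 16×1.180×10^6/(π×144.7) = 41500 mm³.
d = 34.62 mm.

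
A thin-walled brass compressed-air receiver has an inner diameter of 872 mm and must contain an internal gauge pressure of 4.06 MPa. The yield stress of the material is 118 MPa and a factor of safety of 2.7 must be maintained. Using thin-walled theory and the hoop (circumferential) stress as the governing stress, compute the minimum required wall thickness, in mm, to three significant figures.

t = 40.5 mm

σ_allow = 118/2.7 = 43.70 MPa.
Hoop stress σ_h = pD/(2t), so t = pD/(2σ_allow) = 4.06×872/(2×43.70) = 40.50 mm.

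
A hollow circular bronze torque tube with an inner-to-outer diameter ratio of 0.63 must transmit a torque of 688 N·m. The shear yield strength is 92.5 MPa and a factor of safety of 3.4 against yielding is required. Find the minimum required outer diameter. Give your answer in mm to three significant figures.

τ_allow = 92.5/3.4 = 27.21 MPa.
For a hollow shaft τ = 16T/[πd_o³(1−k⁴)] with k = 0.63, so 1−k⁴ = 0.8425.
d_o³ = 16T/[π τ_allow (1−k⁴)] = 16×688000/(π×27.21×0.8425) = 152900 mm³.
d_o = 53.47 mm.

d_o = 53.5 mm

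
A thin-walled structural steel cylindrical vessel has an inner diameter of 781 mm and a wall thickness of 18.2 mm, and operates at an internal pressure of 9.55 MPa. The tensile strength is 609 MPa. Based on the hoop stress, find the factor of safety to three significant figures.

n = 2.97

σ_h = pD/(2t) = 9.55×781/(2×18.2) = 204.9 MPa.
n = 609/204.9 = 2.972.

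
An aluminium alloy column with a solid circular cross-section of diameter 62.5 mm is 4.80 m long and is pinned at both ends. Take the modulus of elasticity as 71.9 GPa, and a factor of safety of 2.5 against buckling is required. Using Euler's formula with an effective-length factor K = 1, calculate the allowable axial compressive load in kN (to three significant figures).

I = πd⁴/64 = π×62.5⁴/64 = 749000 mm⁴.
Effective length L_e = KL = 1×4.80 m = 4800 mm.
Euler critical load P_cr = π²EI/L_e² = π²×71900×749000/4800² = 23070 N.
P_allow = P_cr/n = 23070/2.5 = 9228 N.

P_allow = 9.23 kN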